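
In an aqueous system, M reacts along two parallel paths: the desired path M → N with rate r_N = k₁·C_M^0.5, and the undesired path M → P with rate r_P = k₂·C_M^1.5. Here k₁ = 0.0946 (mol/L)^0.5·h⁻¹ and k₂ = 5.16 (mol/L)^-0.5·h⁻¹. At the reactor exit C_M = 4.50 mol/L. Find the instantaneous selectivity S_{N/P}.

S_{N/P} = r_N/r_P = (k₁·C_M^0.5)/(k₂·C_M^1.5) = (k₁/k₂)·C_M⁻¹.
= (0.0946×4.500^0.5) / (5.16×4.500^1.5) = 0.2007/49.26 = 0.00407.

0.00407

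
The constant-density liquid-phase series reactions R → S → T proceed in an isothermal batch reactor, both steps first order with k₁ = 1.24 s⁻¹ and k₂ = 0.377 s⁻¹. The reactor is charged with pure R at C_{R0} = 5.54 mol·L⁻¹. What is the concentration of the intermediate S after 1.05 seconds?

The intermediate concentration in a first-order A→B→C sequence is C_S = k₁C_{R0}(e^(−k₁t) − e^(−k₂t))/(k₂−k₁).
e^(−k₁t) = e^(−1.24×1.05) = e^(−1.302) = 0.2720; e^(−k₂t) = e^(−0.3959) = 0.6731.
C_S = 1.24×5.54/(0.377−1.24) × (0.2720−0.6731) = (-7.960)×(-0.4011) = 3.193 mol·L⁻¹.

3.19 mol·L⁻¹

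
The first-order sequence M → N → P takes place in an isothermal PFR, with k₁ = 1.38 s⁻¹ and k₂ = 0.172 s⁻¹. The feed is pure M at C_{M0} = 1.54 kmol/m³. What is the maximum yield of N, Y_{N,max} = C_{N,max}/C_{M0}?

0.743

At the optimum, C_{N,max}/C_{M0} = (k₁/k₂)^[k₂/(k₂−k₁)].
= (1.38/0.172)^(0.172/(0.172−1.38)) = (8.023)^(-0.1424) = 0.7434.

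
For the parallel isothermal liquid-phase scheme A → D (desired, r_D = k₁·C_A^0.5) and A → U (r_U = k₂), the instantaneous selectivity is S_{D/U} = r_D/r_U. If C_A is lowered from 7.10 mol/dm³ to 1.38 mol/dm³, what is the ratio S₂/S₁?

0.441

S_{D/U} = (k₁/k₂)·C_A^0.5, so S₂/S₁ = (C_{A,2}/C_{A,1})^0.5.
= (1.38/7.10)^0.5 = (0.1944)^0.5 = 0.441.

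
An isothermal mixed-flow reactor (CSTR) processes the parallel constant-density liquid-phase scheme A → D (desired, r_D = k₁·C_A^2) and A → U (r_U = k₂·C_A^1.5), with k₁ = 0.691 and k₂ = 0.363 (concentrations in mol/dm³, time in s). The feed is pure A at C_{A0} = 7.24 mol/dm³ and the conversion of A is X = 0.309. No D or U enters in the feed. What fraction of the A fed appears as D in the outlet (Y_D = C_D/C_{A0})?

0.250

Exit C_A = C_{A0}(1−X) = 7.24×0.691 = 5.003 mol/dm³.
In a CSTR the entire volume is at exit conditions, so r_D = 0.691×5.003^2 = 17.29 and r_U = 0.363×5.003^1.5 = 4.062.
Fraction of consumed A going to D: r_D/(r_D+r_U) = 0.8098.
C_D = 0.8098·C_{A0}·X = 0.8098×7.24×0.309 = 1.81 mol/dm³; Y_D = C_D/C_{A0} = 0.250.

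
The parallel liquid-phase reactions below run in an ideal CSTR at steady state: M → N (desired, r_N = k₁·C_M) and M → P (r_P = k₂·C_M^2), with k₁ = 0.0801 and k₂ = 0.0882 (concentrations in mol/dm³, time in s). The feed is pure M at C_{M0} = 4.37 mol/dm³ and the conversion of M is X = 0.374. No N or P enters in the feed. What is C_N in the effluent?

Exit C_M = C_{M0}(1−X) = 4.37×0.626 = 2.736 mol/dm³.
In a CSTR the entire volume is at exit conditions, so r_N = 0.0801×2.736 = 0.2191 and r_P = 0.0882×2.736^2 = 0.6601.
Fraction of consumed M going to N: r_N/(r_N+r_P) = 0.2492.
C_N = 0.2492·C_{M0}·X = 0.2492×4.37×0.374 = 0.407 mol/dm³.

0.407 mol/dm³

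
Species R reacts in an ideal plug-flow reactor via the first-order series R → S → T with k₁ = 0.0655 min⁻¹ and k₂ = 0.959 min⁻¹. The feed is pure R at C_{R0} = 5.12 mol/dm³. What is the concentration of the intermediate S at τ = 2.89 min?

0.287 mol/dm³

Solving the coupled first-order balances gives C_S(τ) = [k₁/(k₂−k₁)]·C_{R0}·(e^(−k₁τ) − e^(−k₂τ)).
e^(−k₁τ) = e^(−0.0655×2.89) = e^(−0.1893) = 0.8275; e^(−k₂τ) = e^(−2.772) = 0.06257.
C_S = 0.0655×5.12/(0.959−0.0655) × (0.8275−0.06257) = 0.3753×0.7650 = 0.2871 mol/dm³.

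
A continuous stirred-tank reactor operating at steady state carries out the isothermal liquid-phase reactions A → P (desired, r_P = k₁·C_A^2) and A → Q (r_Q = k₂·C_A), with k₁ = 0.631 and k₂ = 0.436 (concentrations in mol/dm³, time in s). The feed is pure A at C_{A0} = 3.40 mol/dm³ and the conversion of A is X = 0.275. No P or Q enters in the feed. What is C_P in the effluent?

0.730 mol/dm³

Exit C_A = C_{A0}(1−X) = 3.40×0.725 = 2.465 mol/dm³.
In a CSTR the entire volume is at exit conditions, so r_P = 0.631×2.465^2 = 3.834 and r_Q = 0.436×2.465 = 1.075.
Fraction of consumed A going to P: r_P/(r_P+r_Q) = 0.7811.
C_P = 0.7811·C_{A0}·X = 0.7811×3.40×0.275 = 0.730 mol/dm³.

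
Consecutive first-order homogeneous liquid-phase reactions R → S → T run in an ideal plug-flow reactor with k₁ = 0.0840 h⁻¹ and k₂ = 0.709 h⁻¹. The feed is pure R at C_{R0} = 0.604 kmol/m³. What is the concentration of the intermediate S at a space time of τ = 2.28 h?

0.0509 kmol/m³

For first-order series with pure R initially, C_S(τ) = k₁C_{R0}/(k₂−k₁)·(e^(−k₁τ) − e^(−k₂τ)).
e^(−k₁τ) = e^(−0.0840×2.28) = e^(−0.1915) = 0.8257; e^(−k₂τ) = e^(−1.617) = 0.1986.
C_S = 0.0840×0.604/(0.709−0.0840) × (0.8257−0.1986) = 0.08118×0.6271 = 0.05091 kmol/m³.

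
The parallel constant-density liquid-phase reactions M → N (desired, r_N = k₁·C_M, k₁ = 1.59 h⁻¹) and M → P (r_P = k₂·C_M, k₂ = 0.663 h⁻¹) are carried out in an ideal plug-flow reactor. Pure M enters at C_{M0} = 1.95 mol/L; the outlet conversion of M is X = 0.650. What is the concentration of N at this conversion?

0.895 mol/L

C_M = C_{M0}(1−X) = 0.6825 mol/L.
Both paths are first order in M, so the instantaneous fraction to N is constant: dC_N/d(−C_M) = k₁/(k₁+k₂) = 0.7057.
C_N = 0.7057·(C_{M0}−C_M) = 0.7057×1.268 = 0.895 mol/L.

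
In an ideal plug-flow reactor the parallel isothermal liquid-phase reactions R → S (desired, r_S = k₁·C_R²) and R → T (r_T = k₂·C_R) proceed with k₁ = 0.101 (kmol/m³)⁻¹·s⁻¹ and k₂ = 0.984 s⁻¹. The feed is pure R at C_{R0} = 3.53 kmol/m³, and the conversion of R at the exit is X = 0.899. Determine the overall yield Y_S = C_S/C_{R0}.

C_R = C_{R0}(1−X) = 0.3565 kmol/m³.
Along a PFR/batch, dC_T/dC_R = −r_T/(r_S+r_T) = −k₂/(k₂+k₁·C_R).
Integrating from C_{R0} to C_R: C_T = (0.984/0.101)·ln[(0.984+0.101·3.53)/(0.984+0.101·0.357)] = 9.743·ln(1.341/1.020) = 2.662 kmol/m³.
Then C_S = (C_{R0}−C_R) − C_T = 3.173 − 2.662 = 0.5113 kmol/m³.
Y_S = C_S/C_{R0} = 0.5113/3.53 = 0.145.

0.145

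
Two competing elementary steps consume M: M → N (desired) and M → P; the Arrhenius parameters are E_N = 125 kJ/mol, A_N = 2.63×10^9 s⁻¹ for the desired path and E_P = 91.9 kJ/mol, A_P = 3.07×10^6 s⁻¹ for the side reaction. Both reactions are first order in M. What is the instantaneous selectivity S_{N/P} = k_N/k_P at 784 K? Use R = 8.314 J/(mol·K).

With equal orders, S_{N/P} = k_N/k_P = (A_N/A_P)·exp[(E_P−E_N)/(RT)].
(E_P−E_N)/(RT) = (91.9−125)×10³/(8.314×784) = -33100/6518 = -5.078.
k_N/k_P = (2.63×10^9/3.07×10^6)·exp(-5.078) = 856.7 × 0.006232 = 5.34.

5.34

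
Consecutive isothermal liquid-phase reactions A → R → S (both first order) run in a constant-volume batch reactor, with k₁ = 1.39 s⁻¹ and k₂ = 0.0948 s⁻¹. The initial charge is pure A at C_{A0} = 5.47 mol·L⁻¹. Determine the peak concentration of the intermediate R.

4.49 mol·L⁻¹

For a first-order series the maximum intermediate yield is C_{R,max}/C_{A0} = (k₁/k₂)^[k₂/(k₂−k₁)].
= (1.39/0.0948)^(0.0948/(0.0948−1.39)) = (14.66)^(-0.07319) = 0.8216.
C_{R,max} = 0.8216×5.47 = 4.49 mol·L⁻¹.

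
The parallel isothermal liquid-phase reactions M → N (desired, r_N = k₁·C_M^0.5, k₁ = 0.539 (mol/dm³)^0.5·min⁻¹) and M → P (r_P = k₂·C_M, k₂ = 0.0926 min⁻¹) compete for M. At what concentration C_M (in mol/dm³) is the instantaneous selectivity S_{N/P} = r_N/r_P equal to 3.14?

3.44 mol/dm³

S_{N/P} = (k₁/k₂)·C_M^-0.5 ⇒ C_M = (S·k₂/k₁)^(-2).
= (3.14×0.0926/0.539)^(-2) = (0.5395)^(-2) = 3.44 mol/dm³.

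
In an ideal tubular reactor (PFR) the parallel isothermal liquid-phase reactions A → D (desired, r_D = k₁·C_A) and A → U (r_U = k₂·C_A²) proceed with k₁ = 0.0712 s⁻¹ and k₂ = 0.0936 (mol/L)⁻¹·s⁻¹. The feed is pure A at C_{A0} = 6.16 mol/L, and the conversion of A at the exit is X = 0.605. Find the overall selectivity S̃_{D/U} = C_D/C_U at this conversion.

C_A = C_{A0}(1−X) = 2.433 mol/L.
Along a PFR/batch, dC_D/dC_A = −r_D/(r_D+r_U) = −k₁/(k₁+k₂·C_A).
Integrating from C_{A0} to C_A: C_D = (0.0712/0.0936)·ln[(0.0712+0.0936·6.16)/(0.0712+0.0936·2.43)] = 0.7607·ln(0.6478/0.2989) = 0.5882 mol/L.
C_U = (C_{A0}−C_A)−C_D = 3.139 mol/L; S̃_{D/U} = 0.5882/3.139 = 0.187.

0.187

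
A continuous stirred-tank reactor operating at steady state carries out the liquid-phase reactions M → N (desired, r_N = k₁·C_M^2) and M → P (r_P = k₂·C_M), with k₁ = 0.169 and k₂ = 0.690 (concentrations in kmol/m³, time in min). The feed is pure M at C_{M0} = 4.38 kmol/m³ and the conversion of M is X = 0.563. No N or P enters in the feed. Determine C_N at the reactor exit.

Exit C_M = C_{M0}(1−X) = 4.38×0.437 = 1.914 kmol/m³.
A CSTR operates uniformly at the exit composition, giving r_N = 0.6192 and r_P = 1.321 (each k·C_M^n at C_M = 1.914).
Fraction of consumed M going to N: r_N/(r_N+r_P) = 0.3192.
C_N = 0.3192·C_{M0}·X = 0.3192×4.38×0.563 = 0.787 kmol/m³.

0.787 kmol/m³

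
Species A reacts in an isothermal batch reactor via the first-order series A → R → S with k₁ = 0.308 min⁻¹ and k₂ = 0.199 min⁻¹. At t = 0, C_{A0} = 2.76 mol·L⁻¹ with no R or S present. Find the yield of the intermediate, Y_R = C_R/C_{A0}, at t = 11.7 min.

0.198

The intermediate concentration in a first-order A→B→C sequence is C_R = k₁C_{A0}(e^(−k₁t) − e^(−k₂t))/(k₂−k₁).
e^(−k₁t) = e^(−0.308×11.7) = e^(−3.604) = 0.02723; e^(−k₂t) = e^(−2.328) = 0.09746.
C_R = 0.308×2.76/(0.199−0.308) × (0.02723−0.09746) = (-7.799)×(-0.07024) = 0.5478 mol·L⁻¹.
Y_R = C_R/C_{A0} = 0.5478/2.76 = 0.198.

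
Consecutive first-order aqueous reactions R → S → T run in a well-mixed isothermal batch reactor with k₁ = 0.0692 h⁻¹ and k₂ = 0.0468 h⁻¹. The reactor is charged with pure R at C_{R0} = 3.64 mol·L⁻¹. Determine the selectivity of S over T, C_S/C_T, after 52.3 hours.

Solving the coupled first-order balances gives C_S(t) = [k₁/(k₂−k₁)]·C_{R0}·(e^(−k₁t) − e^(−k₂t)).
e^(−k₁t) = e^(−0.0692×52.3) = e^(−3.619) = 0.02681; e^(−k₂t) = e^(−2.448) = 0.08650.
C_S = 0.0692×3.64/(0.0468−0.0692) × (0.02681−0.08650) = (-11.25)×(-0.05969) = 0.6712 mol·L⁻¹.
C_R = C_{R0}e^(−k₁t) = 0.09757 mol·L⁻¹, so C_T = C_{R0}−C_R−C_S = 2.871 mol·L⁻¹; C_S/C_T = 0.234.

0.234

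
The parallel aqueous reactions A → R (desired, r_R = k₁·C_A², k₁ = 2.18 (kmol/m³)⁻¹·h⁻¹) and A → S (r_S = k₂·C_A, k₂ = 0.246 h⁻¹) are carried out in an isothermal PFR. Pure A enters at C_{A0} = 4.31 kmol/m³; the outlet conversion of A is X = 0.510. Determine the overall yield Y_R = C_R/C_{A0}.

C_A = C_{A0}(1−X) = 2.112 kmol/m³.
Along a PFR/batch, dC_S/dC_A = −r_S/(r_R+r_S) = −k₂/(k₂+k₁·C_A).
Integrating from C_{A0} to C_A: C_S = (0.246/2.18)·ln[(0.246+2.18·4.31)/(0.246+2.18·2.11)] = 0.1128·ln(9.642/4.850) = 0.07754 kmol/m³.
Then C_R = (C_{A0}−C_A) − C_S = 2.198 − 0.07754 = 2.121 kmol/m³.
Y_R = C_R/C_{A0} = 2.121/4.31 = 0.492.

0.492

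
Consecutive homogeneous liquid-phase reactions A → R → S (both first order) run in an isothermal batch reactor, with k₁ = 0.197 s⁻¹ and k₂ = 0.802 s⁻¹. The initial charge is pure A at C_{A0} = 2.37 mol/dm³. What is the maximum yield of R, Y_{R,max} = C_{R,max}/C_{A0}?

For a first-order series the maximum intermediate yield is C_{R,max}/C_{A0} = (k₁/k₂)^[k₂/(k₂−k₁)].
= (0.197/0.802)^(0.802/(0.802−0.197)) = (0.2456)^(1.326) = 0.1555.

0.156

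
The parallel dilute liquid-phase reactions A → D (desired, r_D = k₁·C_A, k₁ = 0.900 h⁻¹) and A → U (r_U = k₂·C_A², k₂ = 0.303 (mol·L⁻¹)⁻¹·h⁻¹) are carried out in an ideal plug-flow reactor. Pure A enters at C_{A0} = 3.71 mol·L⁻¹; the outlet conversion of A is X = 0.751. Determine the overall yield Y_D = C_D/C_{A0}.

0.432

C_A = C_{A0}(1−X) = 0.9238 mol·L⁻¹.
Along a PFR/batch, dC_D/dC_A = −r_D/(r_D+r_U) = −k₁/(k₁+k₂·C_A).
Integrating from C_{A0} to C_A: C_D = (0.900/0.303)·ln[(0.900+0.303·3.71)/(0.900+0.303·0.924)] = 2.970·ln(2.024/1.180) = 1.603 mol·L⁻¹.
Y_D = C_D/C_{A0} = 1.603/3.71 = 0.432.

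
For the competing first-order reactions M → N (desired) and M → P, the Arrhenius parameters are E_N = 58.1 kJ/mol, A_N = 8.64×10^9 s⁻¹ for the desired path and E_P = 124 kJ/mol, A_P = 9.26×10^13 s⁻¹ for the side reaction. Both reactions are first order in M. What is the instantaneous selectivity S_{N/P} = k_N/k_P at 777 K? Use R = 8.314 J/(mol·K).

k_N/k_P = (A_N/A_P)·exp[−(E_N−E_P)/(RT)] = (A_N/A_P)·exp[(E_P−E_N)/(RT)].
(E_P−E_N)/(RT) = (124−58.1)×10³/(8.314×777) = 65900/6460 = 10.20.
k_N/k_P = (8.64×10^9/9.26×10^13)·exp(10.20) = 9.330×10^-5 × 26937 = 2.51.

2.51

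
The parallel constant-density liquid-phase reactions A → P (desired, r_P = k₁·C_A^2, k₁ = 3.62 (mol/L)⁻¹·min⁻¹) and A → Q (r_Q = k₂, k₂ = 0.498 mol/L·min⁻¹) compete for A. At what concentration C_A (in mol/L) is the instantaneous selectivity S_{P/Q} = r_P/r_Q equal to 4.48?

S_{P/Q} = (k₁/k₂)·C_A^2 ⇒ C_A = (S·k₂/k₁)^(0.5).
= (4.48×0.498/3.62)^(0.5) = (0.6163)^(0.5) = 0.785 mol/L.

0.785 mol/L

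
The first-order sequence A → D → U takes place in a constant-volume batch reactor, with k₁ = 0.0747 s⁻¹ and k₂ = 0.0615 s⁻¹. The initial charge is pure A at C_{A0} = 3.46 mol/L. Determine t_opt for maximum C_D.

14.7 s

For first-order series the maximum of C_D occurs at t_opt = ln(k₂/k₁)/(k₂−k₁).
= ln(0.0615/0.0747)/(0.0615−0.0747) = ln(0.8233)/-0.01320 = -0.1944/-0.01320 = 14.7 s.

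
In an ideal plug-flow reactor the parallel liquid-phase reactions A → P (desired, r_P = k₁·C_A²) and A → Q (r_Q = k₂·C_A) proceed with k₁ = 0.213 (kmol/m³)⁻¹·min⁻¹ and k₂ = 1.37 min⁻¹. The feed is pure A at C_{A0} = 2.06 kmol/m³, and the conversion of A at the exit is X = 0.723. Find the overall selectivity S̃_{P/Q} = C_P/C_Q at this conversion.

0.201

C_A = C_{A0}(1−X) = 0.5706 kmol/m³.
Along a PFR/batch, dC_Q/dC_A = −r_Q/(r_P+r_Q) = −k₂/(k₂+k₁·C_A).
Integrating from C_{A0} to C_A: C_Q = (1.37/0.213)·ln[(1.37+0.213·2.06)/(1.37+0.213·0.571)] = 6.432·ln(1.809/1.492) = 1.240 kmol/m³.
Then C_P = (C_{A0}−C_A) − C_Q = 1.489 − 1.240 = 0.2490 kmol/m³.
S̃_{P/Q} = C_P/C_Q = 0.2490/1.240 = 0.201.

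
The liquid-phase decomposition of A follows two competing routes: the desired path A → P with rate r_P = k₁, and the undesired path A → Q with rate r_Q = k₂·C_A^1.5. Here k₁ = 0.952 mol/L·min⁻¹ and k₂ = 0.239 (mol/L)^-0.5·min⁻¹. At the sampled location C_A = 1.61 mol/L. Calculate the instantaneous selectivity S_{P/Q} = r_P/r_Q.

S_{P/Q} = r_P/r_Q = (k₁)/(k₂·C_A^1.5) = (k₁/k₂)·C_A^-1.5.
= (0.952) / (0.239×1.610^1.5) = 0.9520/0.4882 = 1.95.
The undesired path is higher order in A, so low C_A (CSTR or dilute feed) favours P.

1.95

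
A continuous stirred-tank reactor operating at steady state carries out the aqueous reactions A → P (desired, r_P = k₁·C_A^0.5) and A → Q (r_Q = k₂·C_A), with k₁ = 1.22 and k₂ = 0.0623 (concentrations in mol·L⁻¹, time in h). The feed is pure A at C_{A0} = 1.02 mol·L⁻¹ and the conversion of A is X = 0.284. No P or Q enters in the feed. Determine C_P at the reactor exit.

Exit C_A = C_{A0}(1−X) = 1.02×0.716 = 0.7303 mol·L⁻¹.
A CSTR operates uniformly at the exit composition, giving r_P = 1.043 and r_Q = 0.04550 (each k·C_A^n at C_A = 0.7303).
Fraction of consumed A going to P: r_P/(r_P+r_Q) = 0.9582.
C_P = 0.9582·C_{A0}·X = 0.9582×1.02×0.284 = 0.278 mol·L⁻¹.

0.278 mol·L⁻¹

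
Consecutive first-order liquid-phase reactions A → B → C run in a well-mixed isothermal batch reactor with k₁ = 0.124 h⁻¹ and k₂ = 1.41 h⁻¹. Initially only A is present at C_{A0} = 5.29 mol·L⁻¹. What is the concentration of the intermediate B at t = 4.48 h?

0.292 mol·L⁻¹

The intermediate concentration in a first-order A→B→C sequence is C_B = k₁C_{A0}(e^(−k₁t) − e^(−k₂t))/(k₂−k₁).
e^(−k₁t) = e^(−0.124×4.48) = e^(−0.5555) = 0.5738; e^(−k₂t) = e^(−6.317) = 0.001806.
C_B = 0.124×5.29/(1.41−0.124) × (0.5738−0.001806) = 0.5101×0.5720 = 0.2917 mol·L⁻¹.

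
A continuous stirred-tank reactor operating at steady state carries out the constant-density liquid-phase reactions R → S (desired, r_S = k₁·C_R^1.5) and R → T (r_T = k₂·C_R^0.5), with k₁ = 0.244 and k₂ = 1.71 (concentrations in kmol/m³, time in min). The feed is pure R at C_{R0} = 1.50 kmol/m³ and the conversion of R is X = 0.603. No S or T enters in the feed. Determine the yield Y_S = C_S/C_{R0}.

Exit C_R = C_{R0}(1−X) = 1.50×0.397 = 0.5955 kmol/m³.
Rates in a CSTR are evaluated at the outlet concentration: r_S = 0.244×0.5955^1.5 = 0.1121, r_T = 1.71×0.5955^0.5 = 1.320.
Fraction of consumed R going to S: r_S/(r_S+r_T) = 0.07832.
C_S = 0.07832·C_{R0}·X = 0.07832×1.50×0.603 = 0.0708 kmol/m³; Y_S = C_S/C_{R0} = 0.0472.

0.0472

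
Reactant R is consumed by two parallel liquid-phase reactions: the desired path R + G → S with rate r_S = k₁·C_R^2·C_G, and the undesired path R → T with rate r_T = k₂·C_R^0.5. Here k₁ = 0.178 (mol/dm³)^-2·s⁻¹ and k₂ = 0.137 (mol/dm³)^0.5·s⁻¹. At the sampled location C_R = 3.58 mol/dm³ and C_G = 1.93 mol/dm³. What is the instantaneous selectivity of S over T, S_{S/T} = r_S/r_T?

17.0

S_{S/T} = r_S/r_T = (k₁·C_R^2·C_G)/(k₂·C_R^0.5) = (k₁/k₂)·C_R^1.5·C_G.
= (0.178×3.580^2×1.930) / (0.137×3.580^0.5) = 4.403/0.2592 = 17.0.
Since the desired path is higher order in R, keeping C_R high (PFR or concentrated feed) favours S.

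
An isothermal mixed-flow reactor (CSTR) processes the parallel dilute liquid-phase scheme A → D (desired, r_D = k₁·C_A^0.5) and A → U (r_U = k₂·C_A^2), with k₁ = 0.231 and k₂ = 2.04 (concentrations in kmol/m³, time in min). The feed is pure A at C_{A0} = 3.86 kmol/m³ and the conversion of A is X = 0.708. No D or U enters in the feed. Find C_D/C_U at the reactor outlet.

0.0946

Exit C_A = C_{A0}(1−X) = 3.86×0.292 = 1.127 kmol/m³.
A CSTR operates uniformly at the exit composition, giving r_D = 0.2452 and r_U = 2.592 (each k·C_A^n at C_A = 1.127).
Overall selectivity = C_D/C_U = r_Dτ/(r_Uτ) = r_D/r_U = 0.0946.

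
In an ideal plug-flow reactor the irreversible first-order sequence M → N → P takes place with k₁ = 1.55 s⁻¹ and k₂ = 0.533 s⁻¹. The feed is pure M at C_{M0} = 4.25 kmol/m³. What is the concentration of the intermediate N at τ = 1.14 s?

The intermediate concentration in a first-order A→B→C sequence is C_N = k₁C_{M0}(e^(−k₁τ) − e^(−k₂τ))/(k₂−k₁).
e^(−k₁τ) = e^(−1.55×1.14) = e^(−1.767) = 0.1708; e^(−k₂τ) = e^(−0.6076) = 0.5446.
C_N = 1.55×4.25/(0.533−1.55) × (0.1708−0.5446) = (-6.477)×(-0.3738) = 2.421 kmol/m³.

2.42 kmol/m³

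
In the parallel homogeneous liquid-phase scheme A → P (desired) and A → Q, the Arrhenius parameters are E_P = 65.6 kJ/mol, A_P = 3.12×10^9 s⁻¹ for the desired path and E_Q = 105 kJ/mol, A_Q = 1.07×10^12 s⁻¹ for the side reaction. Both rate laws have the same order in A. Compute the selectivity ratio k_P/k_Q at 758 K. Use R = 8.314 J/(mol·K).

With equal orders, S_{P/Q} = k_P/k_Q = (A_P/A_Q)·exp[(E_Q−E_P)/(RT)].
(E_Q−E_P)/(RT) = (105−65.6)×10³/(8.314×758) = 39400/6302 = 6.252.
k_P/k_Q = (3.12×10^9/1.07×10^12)·exp(6.252) = 0.002916 × 519.0 = 1.51.

1.51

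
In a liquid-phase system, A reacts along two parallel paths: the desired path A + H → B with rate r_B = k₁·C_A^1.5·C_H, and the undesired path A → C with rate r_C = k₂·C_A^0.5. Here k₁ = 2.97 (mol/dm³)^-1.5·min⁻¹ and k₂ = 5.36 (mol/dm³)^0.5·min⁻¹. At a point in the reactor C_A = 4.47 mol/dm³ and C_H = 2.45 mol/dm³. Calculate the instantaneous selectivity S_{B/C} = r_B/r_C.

6.07

S_{B/C} = r_B/r_C = (k₁·C_A^1.5·C_H)/(k₂·C_A^0.5) = (k₁/k₂)·C_A·C_H.
= (2.97×4.470^1.5×2.450) / (5.36×4.470^0.5) = 68.77/11.33 = 6.07.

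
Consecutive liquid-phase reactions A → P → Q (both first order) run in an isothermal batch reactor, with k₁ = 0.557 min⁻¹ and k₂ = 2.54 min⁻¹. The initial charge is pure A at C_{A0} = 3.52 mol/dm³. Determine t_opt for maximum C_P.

0.765 min

Setting dC_P/dt = 0 gives t_opt = ln(k₂/k₁)/(k₂−k₁).
= ln(2.54/0.557)/(2.54−0.557) = ln(4.560)/1.983 = 1.517/1.983 = 0.765 min.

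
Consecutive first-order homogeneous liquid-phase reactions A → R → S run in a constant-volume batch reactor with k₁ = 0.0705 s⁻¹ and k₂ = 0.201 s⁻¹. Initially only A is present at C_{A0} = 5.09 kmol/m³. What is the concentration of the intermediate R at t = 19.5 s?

0.641 kmol/m³

For first-order series with pure A initially, C_R(t) = k₁C_{A0}/(k₂−k₁)·(e^(−k₁t) − e^(−k₂t)).
e^(−k₁t) = e^(−0.0705×19.5) = e^(−1.375) = 0.2529; e^(−k₂t) = e^(−3.920) = 0.01985.
C_R = 0.0705×5.09/(0.201−0.0705) × (0.2529−0.01985) = 2.750×0.2331 = 0.6408 kmol/m³.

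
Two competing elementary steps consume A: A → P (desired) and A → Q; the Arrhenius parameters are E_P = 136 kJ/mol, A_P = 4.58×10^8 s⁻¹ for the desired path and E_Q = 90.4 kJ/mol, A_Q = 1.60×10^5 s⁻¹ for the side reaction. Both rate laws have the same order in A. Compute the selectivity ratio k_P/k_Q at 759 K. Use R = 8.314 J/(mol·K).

2.08

With equal orders, S_{P/Q} = k_P/k_Q = (A_P/A_Q)·exp[(E_Q−E_P)/(RT)].
(E_Q−E_P)/(RT) = (90.4−136)×10³/(8.314×759) = -45600/6310 = -7.226.
k_P/k_Q = (4.58×10^8/1.60×10^5)·exp(-7.226) = 2862 × 7.272×10^-4 = 2.08.
Since E_P > E_Q, raising the temperature improves selectivity toward P.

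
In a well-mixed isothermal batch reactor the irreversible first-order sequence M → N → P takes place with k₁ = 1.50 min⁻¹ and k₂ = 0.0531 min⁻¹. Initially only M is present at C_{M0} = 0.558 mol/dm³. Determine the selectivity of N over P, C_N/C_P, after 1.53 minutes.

Solving the coupled first-order balances gives C_N(t) = [k₁/(k₂−k₁)]·C_{M0}·(e^(−k₁t) − e^(−k₂t)).
e^(−k₁t) = e^(−1.50×1.53) = e^(−2.295) = 0.1008; e^(−k₂t) = e^(−0.08124) = 0.9220.
C_N = 1.50×0.558/(0.0531−1.50) × (0.1008−0.9220) = (-0.5785)×(-0.8212) = 0.4751 mol/dm³.
C_M = C_{M0}e^(−k₁t) = 0.05622 mol/dm³, so C_P = C_{M0}−C_M−C_N = 0.02672 mol/dm³; C_N/C_P = 17.8.

17.8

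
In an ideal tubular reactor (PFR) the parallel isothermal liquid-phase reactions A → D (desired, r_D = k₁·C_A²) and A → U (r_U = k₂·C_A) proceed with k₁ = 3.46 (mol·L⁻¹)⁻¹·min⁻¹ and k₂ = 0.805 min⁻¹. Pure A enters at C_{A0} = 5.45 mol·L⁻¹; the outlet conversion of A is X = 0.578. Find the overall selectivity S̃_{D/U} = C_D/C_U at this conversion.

C_A = C_{A0}(1−X) = 2.300 mol·L⁻¹.
Along a PFR/batch, dC_U/dC_A = −r_U/(r_D+r_U) = −k₂/(k₂+k₁·C_A).
Integrating from C_{A0} to C_A: C_U = (0.805/3.46)·ln[(0.805+3.46·5.45)/(0.805+3.46·2.30)] = 0.2327·ln(19.66/8.763) = 0.1880 mol·L⁻¹.
Then C_D = (C_{A0}−C_A) − C_U = 3.150 − 0.1880 = 2.962 mol·L⁻¹.
S̃_{D/U} = C_D/C_U = 2.962/0.1880 = 15.8.

15.8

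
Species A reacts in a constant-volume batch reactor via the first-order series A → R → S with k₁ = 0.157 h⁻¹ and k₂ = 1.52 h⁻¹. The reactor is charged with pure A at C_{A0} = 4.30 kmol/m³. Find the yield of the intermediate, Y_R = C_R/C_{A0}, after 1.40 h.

The intermediate concentration in a first-order A→B→C sequence is C_R = k₁C_{A0}(e^(−k₁t) − e^(−k₂t))/(k₂−k₁).
e^(−k₁t) = e^(−0.157×1.40) = e^(−0.2198) = 0.8027; e^(−k₂t) = e^(−2.128) = 0.1191.
C_R = 0.157×4.30/(1.52−0.157) × (0.8027−0.1191) = 0.4953×0.6836 = 0.3386 kmol/m³.
Y_R = C_R/C_{A0} = 0.3386/4.30 = 0.0787.

0.0787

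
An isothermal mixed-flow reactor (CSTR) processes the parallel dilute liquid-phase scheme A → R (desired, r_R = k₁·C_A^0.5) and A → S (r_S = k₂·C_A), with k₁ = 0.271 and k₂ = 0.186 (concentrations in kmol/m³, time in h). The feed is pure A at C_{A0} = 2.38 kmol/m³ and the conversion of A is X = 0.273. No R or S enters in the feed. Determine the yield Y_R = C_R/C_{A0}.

Exit C_A = C_{A0}(1−X) = 2.38×0.727 = 1.730 kmol/m³.
A CSTR operates uniformly at the exit composition, giving r_R = 0.3565 and r_S = 0.3218 (each k·C_A^n at C_A = 1.730).
Fraction of consumed A going to R: r_R/(r_R+r_S) = 0.5255.
C_R = 0.5255·C_{A0}·X = 0.5255×2.38×0.273 = 0.341 kmol/m³; Y_R = C_R/C_{A0} = 0.143.

0.143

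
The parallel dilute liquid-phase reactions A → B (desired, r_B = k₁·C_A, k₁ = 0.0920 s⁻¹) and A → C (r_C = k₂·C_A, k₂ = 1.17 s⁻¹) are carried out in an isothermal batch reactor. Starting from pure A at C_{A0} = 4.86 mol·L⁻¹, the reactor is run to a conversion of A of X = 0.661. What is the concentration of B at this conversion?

C_A = C_{A0}(1−X) = 1.648 mol·L⁻¹.
Both paths are first order in A, so the instantaneous fraction to B is constant: dC_B/d(−C_A) = k₁/(k₁+k₂) = 0.07290.
C_B = 0.07290·(C_{A0}−C_A) = 0.07290×3.212 = 0.234 mol·L⁻¹.

0.234 mol·L⁻¹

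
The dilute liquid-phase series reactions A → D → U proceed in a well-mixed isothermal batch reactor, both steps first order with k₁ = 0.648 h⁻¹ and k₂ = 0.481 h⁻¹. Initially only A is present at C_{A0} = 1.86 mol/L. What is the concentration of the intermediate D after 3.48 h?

For first-order series with pure A initially, C_D(t) = k₁C_{A0}/(k₂−k₁)·(e^(−k₁t) − e^(−k₂t)).
e^(−k₁t) = e^(−0.648×3.48) = e^(−2.255) = 0.1049; e^(−k₂t) = e^(−1.674) = 0.1875.
C_D = 0.648×1.86/(0.481−0.648) × (0.1049−0.1875) = (-7.217)×(-0.08265) = 0.5965 mol/L.

0.596 mol/L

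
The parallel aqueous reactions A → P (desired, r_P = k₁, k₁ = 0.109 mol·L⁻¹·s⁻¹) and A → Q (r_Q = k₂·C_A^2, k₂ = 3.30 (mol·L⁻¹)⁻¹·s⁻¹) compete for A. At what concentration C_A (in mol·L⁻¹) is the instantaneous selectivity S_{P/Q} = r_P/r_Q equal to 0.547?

0.246 mol·L⁻¹

S_{P/Q} = (k₁/k₂)·C_A^-2 ⇒ C_A = (S·k₂/k₁)^(-0.5).
= (0.547×3.30/0.109)^(-0.5) = (16.56)^(-0.5) = 0.246 mol·L⁻¹.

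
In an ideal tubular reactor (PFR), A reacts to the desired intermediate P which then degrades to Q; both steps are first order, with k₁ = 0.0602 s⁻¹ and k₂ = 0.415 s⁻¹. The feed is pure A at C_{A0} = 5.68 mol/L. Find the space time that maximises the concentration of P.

5.44 s

The intermediate peaks when r₁ = r₂, i.e. k₁e^(−k₁τ) = k₂e^(−k₂τ), giving τ_opt = ln(k₂/k₁)/(k₂−k₁).
= ln(0.415/0.0602)/(0.415−0.0602) = ln(6.894)/0.3548 = 1.931/0.3548 = 5.44 s.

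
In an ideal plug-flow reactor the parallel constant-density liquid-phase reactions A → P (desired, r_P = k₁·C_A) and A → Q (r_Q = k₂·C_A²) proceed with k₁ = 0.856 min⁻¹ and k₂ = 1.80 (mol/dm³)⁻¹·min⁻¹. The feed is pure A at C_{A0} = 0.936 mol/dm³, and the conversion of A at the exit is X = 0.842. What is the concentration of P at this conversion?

0.389 mol/dm³

C_A = C_{A0}(1−X) = 0.1479 mol/dm³.
Along a PFR/batch, dC_P/dC_A = −r_P/(r_P+r_Q) = −k₁/(k₁+k₂·C_A).
Integrating from C_{A0} to C_A: C_P = (0.856/1.80)·ln[(0.856+1.80·0.936)/(0.856+1.80·0.148)] = 0.4756·ln(2.541/1.122) = 0.3886 mol/dm³.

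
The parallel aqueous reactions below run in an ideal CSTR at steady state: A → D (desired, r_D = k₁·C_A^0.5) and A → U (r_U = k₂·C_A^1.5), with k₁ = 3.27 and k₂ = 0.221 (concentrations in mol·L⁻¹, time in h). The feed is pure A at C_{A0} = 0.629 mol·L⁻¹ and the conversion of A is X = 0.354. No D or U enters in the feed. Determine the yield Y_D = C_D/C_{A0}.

Exit C_A = C_{A0}(1−X) = 0.629×0.646 = 0.4063 mol·L⁻¹.
Rates in a CSTR are evaluated at the outlet concentration: r_D = 3.27×0.4063^0.5 = 2.084, r_U = 0.221×0.4063^1.5 = 0.05724.
Fraction of consumed A going to D: r_D/(r_D+r_U) = 0.9733.
C_D = 0.9733·C_{A0}·X = 0.9733×0.629×0.354 = 0.217 mol·L⁻¹; Y_D = C_D/C_{A0} = 0.345.

0.345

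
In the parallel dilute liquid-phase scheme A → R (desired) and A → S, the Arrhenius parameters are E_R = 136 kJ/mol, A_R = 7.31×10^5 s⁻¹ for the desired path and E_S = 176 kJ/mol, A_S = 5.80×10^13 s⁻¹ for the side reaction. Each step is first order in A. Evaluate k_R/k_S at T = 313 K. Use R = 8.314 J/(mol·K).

0.0597

With equal orders, S_{R/S} = k_R/k_S = (A_R/A_S)·exp[(E_S−E_R)/(RT)].
(E_S−E_R)/(RT) = (176−136)×10³/(8.314×313) = 40000/2602 = 15.37.
k_R/k_S = (7.31×10^5/5.80×10^13)·exp(15.37) = 1.260×10^-8 × 4.738×10^6 = 0.0597.
Since E_R < E_S, lowering the temperature improves selectivity toward R.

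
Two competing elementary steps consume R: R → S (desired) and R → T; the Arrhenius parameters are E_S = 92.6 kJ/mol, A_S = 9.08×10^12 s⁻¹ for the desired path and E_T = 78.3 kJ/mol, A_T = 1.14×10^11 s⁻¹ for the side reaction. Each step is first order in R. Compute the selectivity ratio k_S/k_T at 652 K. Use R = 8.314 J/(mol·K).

Since both paths have the same order in R, the concentration cancels and S_{S/T} = k_S/k_T = (A_S/A_T)·exp[(E_T−E_S)/(RT)].
(E_T−E_S)/(RT) = (78.3−92.6)×10³/(8.314×652) = -14300/5421 = -2.638.
k_S/k_T = (9.08×10^12/1.14×10^11)·exp(-2.638) = 79.65 × 0.07150 = 5.70.

5.70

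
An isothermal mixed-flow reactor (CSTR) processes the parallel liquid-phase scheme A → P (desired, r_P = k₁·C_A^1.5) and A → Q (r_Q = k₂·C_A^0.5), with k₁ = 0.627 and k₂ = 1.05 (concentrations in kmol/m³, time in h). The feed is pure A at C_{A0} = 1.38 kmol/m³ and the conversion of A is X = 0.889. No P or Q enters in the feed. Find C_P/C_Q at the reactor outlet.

0.0915

Exit C_A = C_{A0}(1−X) = 1.38×0.111 = 0.1532 kmol/m³.
In a CSTR the entire volume is at exit conditions, so r_P = 0.627×0.1532^1.5 = 0.03759 and r_Q = 1.05×0.1532^0.5 = 0.4110.
Overall selectivity = C_P/C_Q = r_Pτ/(r_Qτ) = r_P/r_Q = 0.0915.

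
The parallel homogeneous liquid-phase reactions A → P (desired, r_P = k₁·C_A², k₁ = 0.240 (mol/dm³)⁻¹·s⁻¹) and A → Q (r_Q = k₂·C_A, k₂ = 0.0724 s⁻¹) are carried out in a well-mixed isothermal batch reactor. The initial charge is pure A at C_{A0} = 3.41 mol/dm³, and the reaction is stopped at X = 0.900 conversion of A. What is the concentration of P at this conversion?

2.54 mol/dm³

C_A = C_{A0}(1−X) = 0.3410 mol/dm³.
Along a PFR/batch, dC_Q/dC_A = −r_Q/(r_P+r_Q) = −k₂/(k₂+k₁·C_A).
Integrating from C_{A0} to C_A: C_Q = (0.0724/0.240)·ln[(0.0724+0.240·3.41)/(0.0724+0.240·0.341)] = 0.3017·ln(0.8908/0.1542) = 0.5290 mol/dm³.
Then C_P = (C_{A0}−C_A) − C_Q = 3.069 − 0.5290 = 2.540 mol/dm³.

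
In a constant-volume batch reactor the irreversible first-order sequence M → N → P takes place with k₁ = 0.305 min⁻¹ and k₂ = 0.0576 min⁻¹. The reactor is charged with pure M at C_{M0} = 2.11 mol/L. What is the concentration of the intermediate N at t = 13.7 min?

The intermediate concentration in a first-order A→B→C sequence is C_N = k₁C_{M0}(e^(−k₁t) − e^(−k₂t))/(k₂−k₁).
e^(−k₁t) = e^(−0.305×13.7) = e^(−4.178) = 0.01532; e^(−k₂t) = e^(−0.7891) = 0.4542.
C_N = 0.305×2.11/(0.0576−0.305) × (0.01532−0.4542) = (-2.601)×(-0.4389) = 1.142 mol/L.

1.14 mol/L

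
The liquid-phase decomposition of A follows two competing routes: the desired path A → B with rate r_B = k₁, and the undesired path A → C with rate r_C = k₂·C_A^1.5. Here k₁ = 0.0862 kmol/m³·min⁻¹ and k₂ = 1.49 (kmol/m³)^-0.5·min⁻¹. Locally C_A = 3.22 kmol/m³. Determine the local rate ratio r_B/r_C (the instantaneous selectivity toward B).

S_{B/C} = r_B/r_C = (k₁)/(k₂·C_A^1.5) = (k₁/k₂)·C_A^-1.5.
= (0.0862) / (1.49×3.220^1.5) = 0.08620/8.609 = 0.0100.
The undesired path is higher order in A, so low C_A (CSTR or dilute feed) favours B.

0.0100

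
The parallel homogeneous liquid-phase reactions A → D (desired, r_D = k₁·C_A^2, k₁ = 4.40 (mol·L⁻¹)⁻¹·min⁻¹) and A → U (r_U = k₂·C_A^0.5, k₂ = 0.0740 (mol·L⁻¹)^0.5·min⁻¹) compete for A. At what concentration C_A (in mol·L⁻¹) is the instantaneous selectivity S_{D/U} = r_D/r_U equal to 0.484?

0.0405 mol·L⁻¹

S_{D/U} = (k₁/k₂)·C_A^1.5 ⇒ C_A = (S·k₂/k₁)^(1/1.5).
= (0.484×0.0740/4.40)^(0.6667) = (0.008140)^(0.6667) = 0.0405 mol·L⁻¹.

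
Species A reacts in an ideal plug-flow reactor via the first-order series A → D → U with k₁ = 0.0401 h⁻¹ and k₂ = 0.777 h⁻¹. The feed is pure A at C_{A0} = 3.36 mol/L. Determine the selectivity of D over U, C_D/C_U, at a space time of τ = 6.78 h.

0.209

The intermediate concentration in a first-order A→B→C sequence is C_D = k₁C_{A0}(e^(−k₁τ) − e^(−k₂τ))/(k₂−k₁).
e^(−k₁τ) = e^(−0.0401×6.78) = e^(−0.2719) = 0.7619; e^(−k₂τ) = e^(−5.268) = 0.005154.
C_D = 0.0401×3.36/(0.777−0.0401) × (0.7619−0.005154) = 0.1828×0.7568 = 0.1384 mol/L.
C_A = C_{A0}e^(−k₁τ) = 2.560 mol/L, so C_U = C_{A0}−C_A−C_D = 0.6615 mol/L; C_D/C_U = 0.209.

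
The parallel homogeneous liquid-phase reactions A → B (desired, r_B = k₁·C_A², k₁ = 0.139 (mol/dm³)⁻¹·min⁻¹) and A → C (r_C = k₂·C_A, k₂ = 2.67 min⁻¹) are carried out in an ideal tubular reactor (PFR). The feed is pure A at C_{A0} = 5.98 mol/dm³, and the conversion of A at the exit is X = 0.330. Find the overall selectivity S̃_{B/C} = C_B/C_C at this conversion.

0.259

C_A = C_{A0}(1−X) = 4.007 mol/dm³.
Along a PFR/batch, dC_C/dC_A = −r_C/(r_B+r_C) = −k₂/(k₂+k₁·C_A).
Integrating from C_{A0} to C_A: C_C = (2.67/0.139)·ln[(2.67+0.139·5.98)/(2.67+0.139·4.01)] = 19.21·ln(3.501/3.227) = 1.567 mol/dm³.
Then C_B = (C_{A0}−C_A) − C_C = 1.973 − 1.567 = 0.4063 mol/dm³.
S̃_{B/C} = C_B/C_C = 0.4063/1.567 = 0.259.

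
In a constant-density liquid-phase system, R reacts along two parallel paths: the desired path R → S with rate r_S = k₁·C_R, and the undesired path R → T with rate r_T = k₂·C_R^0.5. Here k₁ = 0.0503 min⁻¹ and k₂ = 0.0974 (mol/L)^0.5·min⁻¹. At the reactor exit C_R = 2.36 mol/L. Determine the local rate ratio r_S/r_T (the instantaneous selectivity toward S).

0.793

S_{S/T} = r_S/r_T = (k₁·C_R)/(k₂·C_R^0.5) = (k₁/k₂)·C_R^0.5.
= (0.0503×2.360) / (0.0974×2.360^0.5) = 0.1187/0.1496 = 0.793.
Since the desired path is higher order in R, keeping C_R high (PFR or concentrated feed) favours S.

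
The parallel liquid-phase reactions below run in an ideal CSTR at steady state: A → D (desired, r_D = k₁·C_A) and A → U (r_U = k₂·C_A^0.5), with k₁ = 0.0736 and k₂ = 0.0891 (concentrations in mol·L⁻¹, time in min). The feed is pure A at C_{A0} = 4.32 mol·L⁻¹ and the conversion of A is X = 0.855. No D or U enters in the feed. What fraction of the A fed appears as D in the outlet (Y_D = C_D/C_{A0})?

0.338

Exit C_A = C_{A0}(1−X) = 4.32×0.145 = 0.6264 mol·L⁻¹.
In a CSTR the entire volume is at exit conditions, so r_D = 0.0736×0.6264 = 0.04610 and r_U = 0.0891×0.6264^0.5 = 0.07052.
Fraction of consumed A going to D: r_D/(r_D+r_U) = 0.3953.
C_D = 0.3953·C_{A0}·X = 0.3953×4.32×0.855 = 1.46 mol·L⁻¹; Y_D = C_D/C_{A0} = 0.338.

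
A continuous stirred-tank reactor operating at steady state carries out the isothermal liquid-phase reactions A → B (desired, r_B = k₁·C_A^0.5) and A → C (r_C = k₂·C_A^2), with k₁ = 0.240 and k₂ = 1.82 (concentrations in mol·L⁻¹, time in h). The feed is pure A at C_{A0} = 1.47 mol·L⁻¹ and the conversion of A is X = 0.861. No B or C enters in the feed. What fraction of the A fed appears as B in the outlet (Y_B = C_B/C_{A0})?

Exit C_A = C_{A0}(1−X) = 1.47×0.139 = 0.2043 mol·L⁻¹.
A CSTR operates uniformly at the exit composition, giving r_B = 0.1085 and r_C = 0.07599 (each k·C_A^n at C_A = 0.2043).
Fraction of consumed A going to B: r_B/(r_B+r_C) = 0.5881.
C_B = 0.5881·C_{A0}·X = 0.5881×1.47×0.861 = 0.744 mol·L⁻¹; Y_B = C_B/C_{A0} = 0.506.

0.506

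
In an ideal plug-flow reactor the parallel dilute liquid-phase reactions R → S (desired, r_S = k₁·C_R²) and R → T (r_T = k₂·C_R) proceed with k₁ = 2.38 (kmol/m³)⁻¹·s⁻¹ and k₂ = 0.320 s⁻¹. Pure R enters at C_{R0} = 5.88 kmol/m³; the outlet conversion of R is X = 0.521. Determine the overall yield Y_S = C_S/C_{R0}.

C_R = C_{R0}(1−X) = 2.817 kmol/m³.
Along a PFR/batch, dC_T/dC_R = −r_T/(r_S+r_T) = −k₂/(k₂+k₁·C_R).
Integrating from C_{R0} to C_R: C_T = (0.320/2.38)·ln[(0.320+2.38·5.88)/(0.320+2.38·2.82)] = 0.1345·ln(14.31/7.023) = 0.09574 kmol/m³.
Then C_S = (C_{R0}−C_R) − C_T = 3.063 − 0.09574 = 2.968 kmol/m³.
Y_S = C_S/C_{R0} = 2.968/5.88 = 0.505.

0.505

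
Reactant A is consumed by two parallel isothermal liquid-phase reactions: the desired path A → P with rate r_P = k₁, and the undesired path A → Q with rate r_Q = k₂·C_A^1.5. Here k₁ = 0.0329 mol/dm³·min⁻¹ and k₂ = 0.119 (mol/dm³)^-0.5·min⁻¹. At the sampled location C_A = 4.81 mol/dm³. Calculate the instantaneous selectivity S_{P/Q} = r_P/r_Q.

S_{P/Q} = r_P/r_Q = (k₁)/(k₂·C_A^1.5) = (k₁/k₂)·C_A^-1.5.
= (0.0329) / (0.119×4.810^1.5) = 0.03290/1.255 = 0.0262.
The undesired path is higher order in A, so low C_A (CSTR or dilute feed) favours P.

0.0262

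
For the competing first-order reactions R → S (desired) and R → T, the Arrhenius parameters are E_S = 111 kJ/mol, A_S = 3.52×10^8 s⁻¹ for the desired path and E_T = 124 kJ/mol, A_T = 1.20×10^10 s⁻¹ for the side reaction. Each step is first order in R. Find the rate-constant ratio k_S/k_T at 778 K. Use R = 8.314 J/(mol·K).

0.219

With equal orders, S_{S/T} = k_S/k_T = (A_S/A_T)·exp[(E_T−E_S)/(RT)].
(E_T−E_S)/(RT) = (124−111)×10³/(8.314×778) = 13000/6468 = 2.010.
k_S/k_T = (3.52×10^8/1.20×10^10)·exp(2.010) = 0.02933 × 7.462 = 0.219.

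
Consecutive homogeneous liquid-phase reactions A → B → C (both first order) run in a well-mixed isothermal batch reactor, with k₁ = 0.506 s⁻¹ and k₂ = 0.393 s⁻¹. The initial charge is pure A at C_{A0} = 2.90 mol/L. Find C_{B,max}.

For a first-order series the maximum intermediate yield is C_{B,max}/C_{A0} = (k₁/k₂)^[k₂/(k₂−k₁)].
= (0.506/0.393)^(0.393/(0.393−0.506)) = (1.288)^(-3.478) = 0.4152.
C_{B,max} = 0.4152×2.90 = 1.20 mol/L.

1.20 mol/L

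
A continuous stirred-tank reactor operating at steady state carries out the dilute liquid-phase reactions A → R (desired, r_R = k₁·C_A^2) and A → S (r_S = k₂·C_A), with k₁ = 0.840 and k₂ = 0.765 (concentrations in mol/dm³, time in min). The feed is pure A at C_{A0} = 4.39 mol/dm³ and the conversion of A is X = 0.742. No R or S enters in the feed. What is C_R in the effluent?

Exit C_A = C_{A0}(1−X) = 4.39×0.258 = 1.133 mol/dm³.
Rates in a CSTR are evaluated at the outlet concentration: r_R = 0.840×1.133^2 = 1.078, r_S = 0.765×1.133 = 0.8665.
Fraction of consumed A going to R: r_R/(r_R+r_S) = 0.5543.
C_R = 0.5543·C_{A0}·X = 0.5543×4.39×0.742 = 1.81 mol/dm³.

1.81 mol/dm³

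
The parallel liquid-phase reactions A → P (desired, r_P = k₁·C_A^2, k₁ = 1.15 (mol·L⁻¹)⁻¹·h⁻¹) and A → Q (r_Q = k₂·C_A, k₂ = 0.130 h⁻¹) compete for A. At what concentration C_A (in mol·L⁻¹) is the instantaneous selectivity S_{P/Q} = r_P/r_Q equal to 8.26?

S_{P/Q} = (k₁/k₂)·C_A ⇒ C_A = S·k₂/k₁.
= 8.26×0.130/1.15 = 0.934 mol·L⁻¹.

0.934 mol·L⁻¹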